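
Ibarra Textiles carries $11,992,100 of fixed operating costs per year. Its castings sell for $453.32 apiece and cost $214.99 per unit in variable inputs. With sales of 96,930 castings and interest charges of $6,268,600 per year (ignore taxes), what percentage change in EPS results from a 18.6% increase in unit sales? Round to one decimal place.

Total contribution margin = 96,930 × $238.33 = $23,101,326.90.
Operating income = contribution − fixed costs = $23,101,326.90 − $11,992,100 = $11,109,226.90.
Interest = $6,268,600.00, so EBIT − I = $4,840,626.90.
DCL = total CM / (EBIT − I) = $23,101,326.90 / $4,840,626.90 = 4.7724.
EPS therefore changes by 4.7724 × (+18.6%) = +88.8%.

+88.8%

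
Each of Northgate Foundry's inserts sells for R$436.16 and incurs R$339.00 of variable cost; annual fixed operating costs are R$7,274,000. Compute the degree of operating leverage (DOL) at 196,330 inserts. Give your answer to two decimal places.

At 196,330 units, contribution = 196,330 × R$97.16 = R$19,075,422.80.
EBIT = R$19,075,422.80 − R$7,274,000 = R$11,801,422.80.
DOL = contribution ÷ EBIT = R$19,075,422.80 ÷ R$11,801,422.80 = 1.6164.

1.62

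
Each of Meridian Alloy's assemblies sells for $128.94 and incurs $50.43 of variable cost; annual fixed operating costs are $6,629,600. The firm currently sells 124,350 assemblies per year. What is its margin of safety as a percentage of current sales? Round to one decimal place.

32.1%

Contribution margin per unit = $128.94 − $50.43 = $78.51. Break-even units = $6,629,600 ÷ $78.51 = 84,442.75; break-even revenue = 84,442.75 × $128.94 = $10,888,047.69.
Current sales = 124,350 × $128.94 = $16,033,689.00.
Margin of safety = ($16,033,689.00 − $10,888,047.69) ÷ $16,033,689.00 = 32.1%.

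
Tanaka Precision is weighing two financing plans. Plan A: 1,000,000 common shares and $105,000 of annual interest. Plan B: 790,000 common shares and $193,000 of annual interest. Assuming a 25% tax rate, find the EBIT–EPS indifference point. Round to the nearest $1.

$524,048

Set EPS_A = EPS_B: (EBIT − $105,000)(1 − 0.25) ÷ 1,000,000 = (EBIT − $193,000)(1 − 0.25) ÷ 790,000.
The (1 − t) factor cancels: (EBIT − 105,000) × 790,000 = (EBIT − 193,000) × 1,000,000.
EBIT × (1,000,000 − 790,000) = 193,000 × 1,000,000 − 105,000 × 790,000 = 110,050,000,000, so EBIT = 110,050,000,000 ÷ 210,000 = 524,047.62.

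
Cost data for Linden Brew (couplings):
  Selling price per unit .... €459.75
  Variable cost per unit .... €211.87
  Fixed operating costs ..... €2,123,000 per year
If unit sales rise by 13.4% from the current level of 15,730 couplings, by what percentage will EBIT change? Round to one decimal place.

+29.4%

Contribution at this volume is 15,730 × €247.88 = €3,899,152.40.
Subtracting fixed costs: EBIT = €3,899,152.40 − €2,123,000 = €1,776,152.40.
Degree of operating leverage = €3,899,152.40 / €1,776,152.40 = 2.1953.
Operating income changes by 2.1953 × +13.4% = +29.4%.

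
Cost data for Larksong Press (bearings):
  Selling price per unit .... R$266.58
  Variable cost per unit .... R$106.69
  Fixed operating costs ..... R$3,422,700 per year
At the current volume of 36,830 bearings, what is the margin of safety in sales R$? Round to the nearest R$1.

Contribution margin per unit = R$266.58 − R$106.69 = R$159.89. Break-even units = R$3,422,700 ÷ R$159.89 = 21,406.59; break-even revenue = 21,406.59 × R$266.58 = R$5,706,569.30.
Actual sales revenue = 36,830 × R$266.58 = R$9,818,141.40.
Margin of safety = R$9,818,141.40 − R$5,706,569.30 = R$4,111,572.

R$4,111,572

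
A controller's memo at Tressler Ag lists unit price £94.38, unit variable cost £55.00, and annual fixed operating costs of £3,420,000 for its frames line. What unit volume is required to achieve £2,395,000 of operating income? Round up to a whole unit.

Each unit contributes £94.38 − £55.00 = £39.38.
Need Q such that Q × £39.38 − £3,420,000 = £2,395,000, i.e. Q = £5,815,000 / £39.38 = 147,663.79 → 147,664.

147,664 frames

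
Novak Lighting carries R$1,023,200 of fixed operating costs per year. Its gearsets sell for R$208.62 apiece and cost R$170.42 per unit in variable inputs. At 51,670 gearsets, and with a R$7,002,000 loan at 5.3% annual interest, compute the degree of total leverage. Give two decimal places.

Total contribution margin = 51,670 × R$38.20 = R$1,973,794.00.
Subtracting fixed costs: EBIT = R$1,973,794.00 − R$1,023,200 = R$950,594.00. Interest = R$371,106.00.
DOL = R$1,973,794.00 ÷ R$950,594.00 = 2.0764; DFL = R$950,594.00 ÷ R$579,488.00 = 1.6404.
Combined leverage = 2.0764 × 1.6404 = 3.4061.

3.41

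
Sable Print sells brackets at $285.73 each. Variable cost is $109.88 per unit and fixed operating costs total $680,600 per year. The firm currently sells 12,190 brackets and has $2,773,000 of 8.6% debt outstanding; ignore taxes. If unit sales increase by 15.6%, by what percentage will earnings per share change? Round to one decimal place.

Total contribution margin = 12,190 × $175.85 = $2,143,611.50.
Subtracting fixed costs: EBIT = $2,143,611.50 − $680,600 = $1,463,011.50.
After interest of $238,478.00, pre-tax earnings = $1,224,533.50.
Degree of combined leverage = contribution ÷ (EBIT − I) = $2,143,611.50 ÷ $1,224,533.50 = 1.7506.
EPS therefore changes by 1.7506 × (+15.6%) = +27.3%.

+27.3%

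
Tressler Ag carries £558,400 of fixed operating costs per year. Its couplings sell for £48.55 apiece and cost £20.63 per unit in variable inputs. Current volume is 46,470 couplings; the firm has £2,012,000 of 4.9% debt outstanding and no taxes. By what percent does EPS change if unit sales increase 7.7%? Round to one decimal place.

+15.6%

Contribution at this volume is 46,470 × £27.92 = £1,297,442.40.
Subtracting fixed costs: EBIT = £1,297,442.40 − £558,400 = £739,042.40.
After interest of £98,588.00, pre-tax earnings = £640,454.40.
Degree of combined leverage = contribution ÷ (EBIT − I) = £1,297,442.40 ÷ £640,454.40 = 2.0258.
EPS therefore changes by 2.0258 × (+7.7%) = +15.6%.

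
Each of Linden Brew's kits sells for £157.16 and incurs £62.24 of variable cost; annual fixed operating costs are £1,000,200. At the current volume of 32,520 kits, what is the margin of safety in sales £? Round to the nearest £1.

£3,454,802

Each unit contributes £157.16 − £62.24 = £94.92. Break-even units = £1,000,200 ÷ £94.92 = 10,537.29; break-even revenue = 10,537.29 × £157.16 = £1,656,041.21.
Actual sales revenue = 32,520 × £157.16 = £5,110,843.20.
Margin of safety = £5,110,843.20 − £1,656,041.21 = £3,454,802.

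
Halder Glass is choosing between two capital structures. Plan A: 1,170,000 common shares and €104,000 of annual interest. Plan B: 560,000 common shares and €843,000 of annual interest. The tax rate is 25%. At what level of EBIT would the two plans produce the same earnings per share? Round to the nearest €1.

At indifference, (EBIT − 104,000)(1 − t)/1,170,000 = (EBIT − 843,000)(1 − t)/560,000.
The (1 − t) factor cancels: (EBIT − 104,000) × 560,000 = (EBIT − 843,000) × 1,170,000.
Solving, EBIT = (843,000·1,170,000 − 104,000·560,000) / (1,170,000 − 560,000) = 928,070,000,000 / 610,000 = 1,521,426.23.

€1,521,426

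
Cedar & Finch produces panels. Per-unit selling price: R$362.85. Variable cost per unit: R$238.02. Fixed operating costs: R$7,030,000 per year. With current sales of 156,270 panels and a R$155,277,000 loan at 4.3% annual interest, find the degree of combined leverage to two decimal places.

Contribution at this volume is 156,270 × R$124.83 = R$19,507,184.10.
Subtracting fixed costs: EBIT = R$19,507,184.10 − R$7,030,000 = R$12,477,184.10. Interest = R$6,676,911.00.
DOL = R$19,507,184.10 ÷ R$12,477,184.10 = 1.5634; DFL = R$12,477,184.10 ÷ R$5,800,273.10 = 2.1511.
Combined leverage = 1.5634 × 2.1511 = 3.3630.

3.36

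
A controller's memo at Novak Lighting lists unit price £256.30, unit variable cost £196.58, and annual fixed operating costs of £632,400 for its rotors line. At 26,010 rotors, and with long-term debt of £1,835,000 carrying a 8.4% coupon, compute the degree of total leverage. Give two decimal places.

At 26,010 units, contribution = 26,010 × £59.72 = £1,553,317.20.
Operating income = contribution − fixed costs = £1,553,317.20 − £632,400 = £920,917.20. Interest = £154,140.00, so EBIT − I = £766,777.20.
DCL = contribution ÷ (EBIT − I) = £1,553,317.20 ÷ £766,777.20 = 2.0258.

2.03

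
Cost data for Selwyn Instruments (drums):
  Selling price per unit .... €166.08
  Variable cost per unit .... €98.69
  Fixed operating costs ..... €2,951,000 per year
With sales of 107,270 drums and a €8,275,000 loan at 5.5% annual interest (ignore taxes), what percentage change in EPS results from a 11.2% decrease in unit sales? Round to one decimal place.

Total contribution margin = 107,270 × €67.39 = €7,228,925.30.
Operating income = contribution − fixed costs = €7,228,925.30 − €2,951,000 = €4,277,925.30.
After interest of €455,125.00, pre-tax earnings = €3,822,800.30.
DCL = total CM / (EBIT − I) = €7,228,925.30 / €3,822,800.30 = 1.8910.
EPS therefore changes by 1.8910 × (-11.2%) = -21.2%.

-21.2%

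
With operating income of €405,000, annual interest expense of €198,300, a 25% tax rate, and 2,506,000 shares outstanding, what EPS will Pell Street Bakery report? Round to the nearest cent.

Interest = €198,300.00, so EBT = €405,000 − €198,300.00 = €206,700.00.
After tax at 25%: net income = €206,700.00 × 0.75 = €155,025.00.
Per share: €155,025.00 / 2,506,000 shares = €0.06.

€0.06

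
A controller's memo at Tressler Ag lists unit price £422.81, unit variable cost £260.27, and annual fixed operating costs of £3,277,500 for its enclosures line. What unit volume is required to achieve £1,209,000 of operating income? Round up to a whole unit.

27,603 enclosures

Contribution margin per unit = £422.81 − £260.27 = £162.54.
Required volume = (fixed costs + target profit) ÷ CM = (£3,277,500 + £1,209,000) ÷ £162.54 = 27,602.44, so 27,603 enclosures.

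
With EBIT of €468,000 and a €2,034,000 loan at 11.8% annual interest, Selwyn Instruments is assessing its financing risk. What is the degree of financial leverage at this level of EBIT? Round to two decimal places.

Annual interest charges come to €240,012.00.
Degree of financial leverage = EBIT / (EBIT − interest) = €468,000 / €227,988.00 = 2.0527.

2.05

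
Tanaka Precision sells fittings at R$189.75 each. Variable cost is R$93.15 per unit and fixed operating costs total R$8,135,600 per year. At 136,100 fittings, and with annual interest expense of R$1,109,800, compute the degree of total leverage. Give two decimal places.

At 136,100 units, contribution = 136,100 × R$96.60 = R$13,147,260.00.
EBIT = R$13,147,260.00 − R$8,135,600 = R$5,011,660.00. Interest = R$1,109,800.00.
DOL = R$13,147,260.00 ÷ R$5,011,660.00 = 2.6233; DFL = R$5,011,660.00 ÷ R$3,901,860.00 = 1.2844.
DCL = DOL × DFL = 2.6233 × 1.2844 = 3.3694.

3.37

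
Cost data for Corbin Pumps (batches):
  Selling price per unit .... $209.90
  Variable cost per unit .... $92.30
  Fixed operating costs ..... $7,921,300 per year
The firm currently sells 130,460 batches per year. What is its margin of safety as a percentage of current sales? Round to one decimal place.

48.4%

Each unit contributes $209.90 − $92.30 = $117.60. Break-even units = $7,921,300 ÷ $117.60 = 67,357.99; break-even revenue = 67,357.99 × $209.90 = $14,138,442.77.
Current sales = 130,460 × $209.90 = $27,383,554.00.
Margin of safety = ($27,383,554.00 − $14,138,442.77) ÷ $27,383,554.00 = 48.4%.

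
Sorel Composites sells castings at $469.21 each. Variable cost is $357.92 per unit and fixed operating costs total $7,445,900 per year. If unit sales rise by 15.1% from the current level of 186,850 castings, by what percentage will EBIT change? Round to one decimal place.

Contribution at this volume is 186,850 × $111.29 = $20,794,536.50.
EBIT = $20,794,536.50 − $7,445,900 = $13,348,636.50.
Degree of operating leverage = $20,794,536.50 / $13,348,636.50 = 1.5578.
%ΔEBIT = DOL × %ΔSales = 1.5578 × +15.1% = +23.5%.

+23.5%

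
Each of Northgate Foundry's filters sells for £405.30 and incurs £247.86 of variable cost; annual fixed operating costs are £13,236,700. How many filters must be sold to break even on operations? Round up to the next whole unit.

84,075 filters

Each unit contributes £405.30 − £247.86 = £157.44.
Break-even Q = £13,236,700 / £157.44 = 84,074.57 → 84,075 filters.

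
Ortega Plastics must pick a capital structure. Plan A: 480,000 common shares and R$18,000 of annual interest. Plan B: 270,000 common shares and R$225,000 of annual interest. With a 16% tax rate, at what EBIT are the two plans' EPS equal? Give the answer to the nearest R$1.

Set EPS_A = EPS_B: (EBIT − R$18,000)(1 − 0.16) ÷ 480,000 = (EBIT − R$225,000)(1 − 0.16) ÷ 270,000.
Cancelling (1 − t) and cross-multiplying: 270,000·(EBIT − 18,000) = 480,000·(EBIT − 225,000).
EBIT × (480,000 − 270,000) = 225,000 × 480,000 − 18,000 × 270,000 = 103,140,000,000, so EBIT = 103,140,000,000 ÷ 210,000 = 491,142.86.

R$491,143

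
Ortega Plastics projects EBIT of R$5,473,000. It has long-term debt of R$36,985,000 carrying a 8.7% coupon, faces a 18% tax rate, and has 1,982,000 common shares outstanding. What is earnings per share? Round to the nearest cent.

R$0.93

Pre-tax income = R$5,473,000 − R$3,217,695.00 = R$2,255,305.00.
After tax at 18%: net income = R$2,255,305.00 × 0.82 = R$1,849,350.10.
EPS = R$1,849,350.10 ÷ 1,982,000 = R$0.93.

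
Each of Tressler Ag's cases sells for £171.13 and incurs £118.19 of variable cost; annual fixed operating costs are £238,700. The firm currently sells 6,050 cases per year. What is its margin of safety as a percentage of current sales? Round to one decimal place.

Unit CM = price − variable cost = £171.13 − £118.19 = £52.94. Break-even units = £238,700 ÷ £52.94 = 4,508.88; break-even revenue = 4,508.88 × £171.13 = £771,604.29.
Current sales = 6,050 × £171.13 = £1,035,336.50.
Margin of safety = (£1,035,336.50 − £771,604.29) ÷ £1,035,336.50 = 25.5%.

25.5%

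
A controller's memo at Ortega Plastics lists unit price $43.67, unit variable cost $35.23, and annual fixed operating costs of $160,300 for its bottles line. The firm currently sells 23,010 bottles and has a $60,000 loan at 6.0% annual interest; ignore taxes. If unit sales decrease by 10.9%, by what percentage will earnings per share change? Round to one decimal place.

Total contribution margin = 23,010 × $8.44 = $194,204.40.
Operating income = contribution − fixed costs = $194,204.40 − $160,300 = $33,904.40.
After interest of $3,600.00, pre-tax earnings = $30,304.40.
DCL = total CM / (EBIT − I) = $194,204.40 / $30,304.40 = 6.4085.
%ΔEPS = DCL × %ΔSales = 6.4085 × -10.9% = -69.9%.

-69.9%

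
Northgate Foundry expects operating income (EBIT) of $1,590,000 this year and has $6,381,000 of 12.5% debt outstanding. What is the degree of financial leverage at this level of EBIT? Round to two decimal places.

2.01

Annual interest charges come to $797,625.00.
Degree of financial leverage = EBIT / (EBIT − interest) = $1,590,000 / $792,375.00 = 2.0066.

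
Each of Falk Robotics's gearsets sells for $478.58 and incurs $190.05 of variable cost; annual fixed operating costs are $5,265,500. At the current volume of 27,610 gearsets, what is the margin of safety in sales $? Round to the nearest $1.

$4,479,795

Contribution margin per unit = $478.58 − $190.05 = $288.53. Break-even units = $5,265,500 ÷ $288.53 = 18,249.40; break-even revenue = 18,249.40 × $478.58 = $8,733,798.88.
Actual sales revenue = 27,610 × $478.58 = $13,213,593.80.
Margin of safety = $13,213,593.80 − $8,733,798.88 = $4,479,795.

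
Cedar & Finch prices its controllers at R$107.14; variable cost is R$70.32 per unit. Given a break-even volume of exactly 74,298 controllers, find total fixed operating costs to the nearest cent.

R$2,735,652.36

Each unit contributes R$107.14 − R$70.32 = R$36.82.
Since BE = FC / CM, FC = 74,298 × R$36.82 = R$2,735,652.36.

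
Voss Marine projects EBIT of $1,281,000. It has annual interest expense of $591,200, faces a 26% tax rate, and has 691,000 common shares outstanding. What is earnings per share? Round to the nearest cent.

$0.74

Pre-tax income = $1,281,000 − $591,200.00 = $689,800.00.
Net income = $689,800.00 × (1 − 0.26) = $510,452.00.
Per share: $510,452.00 / 691,000 shares = $0.74.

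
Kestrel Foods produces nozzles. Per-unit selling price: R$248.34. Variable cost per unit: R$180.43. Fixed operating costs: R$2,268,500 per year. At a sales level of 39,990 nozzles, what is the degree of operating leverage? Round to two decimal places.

At 39,990 units, contribution = 39,990 × R$67.91 = R$2,715,720.90.
Subtracting fixed costs: EBIT = R$2,715,720.90 − R$2,268,500 = R$447,220.90.
DOL = contribution ÷ EBIT = R$2,715,720.90 ÷ R$447,220.90 = 6.0724.

6.07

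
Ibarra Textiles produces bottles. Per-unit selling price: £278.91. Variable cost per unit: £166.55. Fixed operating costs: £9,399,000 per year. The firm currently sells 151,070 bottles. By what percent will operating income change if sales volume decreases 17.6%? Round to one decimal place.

-39.4%

Contribution at this volume is 151,070 × £112.36 = £16,974,225.20.
EBIT = £16,974,225.20 − £9,399,000 = £7,575,225.20.
DOL = contribution ÷ EBIT = £16,974,225.20 ÷ £7,575,225.20 = 2.2408.
Operating income changes by 2.2408 × -17.6% = -39.4%.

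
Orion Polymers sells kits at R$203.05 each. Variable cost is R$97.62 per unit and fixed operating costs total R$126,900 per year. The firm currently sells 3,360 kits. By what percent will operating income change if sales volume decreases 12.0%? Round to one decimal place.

Total contribution margin = 3,360 × R$105.43 = R$354,244.80.
Subtracting fixed costs: EBIT = R$354,244.80 − R$126,900 = R$227,344.80.
DOL = contribution ÷ EBIT = R$354,244.80 ÷ R$227,344.80 = 1.5582.
So EBIT moves 1.5582 × (-12.0%) = -18.7%.

-18.7%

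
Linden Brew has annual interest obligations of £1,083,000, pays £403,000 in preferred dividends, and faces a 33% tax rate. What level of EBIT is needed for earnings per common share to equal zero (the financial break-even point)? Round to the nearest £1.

£1,684,493

Preferred dividends are paid after tax, so their pre-tax equivalent is £403,000 ÷ (1 − 0.33) = £601,492.54.
Financial break-even EBIT = interest + D_p ÷ (1 − t) = £1,083,000 + £601,492.54 = £1,684,492.54.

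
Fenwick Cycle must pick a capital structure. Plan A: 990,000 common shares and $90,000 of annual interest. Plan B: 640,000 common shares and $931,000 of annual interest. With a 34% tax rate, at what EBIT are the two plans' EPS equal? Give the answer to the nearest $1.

Set EPS_A = EPS_B: (EBIT − $90,000)(1 − 0.34) ÷ 990,000 = (EBIT − $931,000)(1 − 0.34) ÷ 640,000.
The (1 − t) factor cancels: (EBIT − 90,000) × 640,000 = (EBIT − 931,000) × 990,000.
Solving, EBIT = (931,000·990,000 − 90,000·640,000) / (990,000 − 640,000) = 864,090,000,000 / 350,000 = 2,468,828.57.

$2,468,829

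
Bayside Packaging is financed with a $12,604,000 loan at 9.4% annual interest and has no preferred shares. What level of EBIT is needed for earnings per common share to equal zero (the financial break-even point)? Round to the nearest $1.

Annual interest = 9.4% × $12,604,000 = $1,184,776.00.
Without preferred stock the financial break-even is simply EBIT = interest = $1,184,776.00.

$1,184,776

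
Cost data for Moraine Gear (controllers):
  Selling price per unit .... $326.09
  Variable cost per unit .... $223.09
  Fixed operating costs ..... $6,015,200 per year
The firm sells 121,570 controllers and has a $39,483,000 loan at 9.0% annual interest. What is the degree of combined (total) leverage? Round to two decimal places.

At 121,570 units, contribution = 121,570 × $103.00 = $12,521,710.00.
EBIT = $12,521,710.00 − $6,015,200 = $6,506,510.00. Interest = $3,553,470.00.
DOL = $12,521,710.00 ÷ $6,506,510.00 = 1.9245; DFL = $6,506,510.00 ÷ $2,953,040.00 = 2.2033.
DCL = DOL × DFL = 1.9245 × 2.2033 = 4.2403.

4.24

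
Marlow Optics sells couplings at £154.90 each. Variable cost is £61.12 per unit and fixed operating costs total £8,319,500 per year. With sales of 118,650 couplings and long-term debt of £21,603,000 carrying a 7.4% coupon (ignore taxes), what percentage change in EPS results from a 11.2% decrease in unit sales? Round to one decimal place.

At 118,650 units, contribution = 118,650 × £93.78 = £11,126,997.00.
Operating income = contribution − fixed costs = £11,126,997.00 − £8,319,500 = £2,807,497.00.
Interest = £1,598,622.00, so EBIT − I = £1,208,875.00.
Degree of combined leverage = contribution ÷ (EBIT − I) = £11,126,997.00 ÷ £1,208,875.00 = 9.2044.
EPS therefore changes by 9.2044 × (-11.2%) = -103.1%.

-103.1%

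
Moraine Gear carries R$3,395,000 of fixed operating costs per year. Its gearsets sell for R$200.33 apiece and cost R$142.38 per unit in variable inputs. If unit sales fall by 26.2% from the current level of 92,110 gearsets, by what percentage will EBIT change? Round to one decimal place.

Total contribution margin = 92,110 × R$57.95 = R$5,337,774.50.
Subtracting fixed costs: EBIT = R$5,337,774.50 − R$3,395,000 = R$1,942,774.50.
Degree of operating leverage = R$5,337,774.50 / R$1,942,774.50 = 2.7475.
Operating income changes by 2.7475 × -26.2% = -72.0%.

-72.0%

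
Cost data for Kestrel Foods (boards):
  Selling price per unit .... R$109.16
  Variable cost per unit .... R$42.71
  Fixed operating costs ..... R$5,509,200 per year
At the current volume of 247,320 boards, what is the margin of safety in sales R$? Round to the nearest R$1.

R$17,947,274

Unit CM = price − variable cost = R$109.16 − R$42.71 = R$66.45. Break-even units = R$5,509,200 ÷ R$66.45 = 82,907.45; break-even revenue = 82,907.45 × R$109.16 = R$9,050,177.16.
Actual sales revenue = 247,320 × R$109.16 = R$26,997,451.20.
Margin of safety = R$26,997,451.20 − R$9,050,177.16 = R$17,947,274.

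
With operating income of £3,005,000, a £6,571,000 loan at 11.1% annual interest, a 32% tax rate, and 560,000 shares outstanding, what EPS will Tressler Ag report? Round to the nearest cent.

£2.76

Interest = £729,381.00, so EBT = £3,005,000 − £729,381.00 = £2,275,619.00.
Net income = £2,275,619.00 × (1 − 0.32) = £1,547,420.92.
EPS = £1,547,420.92 ÷ 560,000 = £2.76.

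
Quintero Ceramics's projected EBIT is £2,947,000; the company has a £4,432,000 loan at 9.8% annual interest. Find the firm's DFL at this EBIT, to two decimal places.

Annual interest charges come to £434,336.00.
DFL = EBIT ÷ (EBIT − I) = £2,947,000 ÷ (£2,947,000 − £434,336.00) = £2,947,000 ÷ £2,512,664.00 = 1.1729.

1.17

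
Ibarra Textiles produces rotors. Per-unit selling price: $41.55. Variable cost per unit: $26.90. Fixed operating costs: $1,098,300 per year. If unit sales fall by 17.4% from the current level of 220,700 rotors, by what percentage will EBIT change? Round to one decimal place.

At 220,700 units, contribution = 220,700 × $14.65 = $3,233,255.00.
Subtracting fixed costs: EBIT = $3,233,255.00 − $1,098,300 = $2,134,955.00.
DOL = contribution ÷ EBIT = $3,233,255.00 ÷ $2,134,955.00 = 1.5144.
Operating income changes by 1.5144 × -17.4% = -26.4%.

-26.4%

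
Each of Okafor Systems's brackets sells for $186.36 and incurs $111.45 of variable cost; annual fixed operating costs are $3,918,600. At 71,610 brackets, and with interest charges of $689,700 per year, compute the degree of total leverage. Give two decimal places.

7.10

At 71,610 units, contribution = 71,610 × $74.91 = $5,364,305.10.
Operating income = contribution − fixed costs = $5,364,305.10 − $3,918,600 = $1,445,705.10. Interest = $689,700.00.
DOL = $5,364,305.10 ÷ $1,445,705.10 = 3.7105; DFL = $1,445,705.10 ÷ $756,005.10 = 1.9123.
Combined leverage = 3.7105 × 1.9123 = 7.0956.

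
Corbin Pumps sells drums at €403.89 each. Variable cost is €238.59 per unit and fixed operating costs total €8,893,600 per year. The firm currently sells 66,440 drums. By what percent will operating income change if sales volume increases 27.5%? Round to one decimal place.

+144.6%

At 66,440 units, contribution = 66,440 × €165.30 = €10,982,532.00.
EBIT = €10,982,532.00 − €8,893,600 = €2,088,932.00.
So DOL = total CM / EBIT = €10,982,532.00 / €2,088,932.00 = 5.2575.
%ΔEBIT = DOL × %ΔSales = 5.2575 × +27.5% = +144.6%.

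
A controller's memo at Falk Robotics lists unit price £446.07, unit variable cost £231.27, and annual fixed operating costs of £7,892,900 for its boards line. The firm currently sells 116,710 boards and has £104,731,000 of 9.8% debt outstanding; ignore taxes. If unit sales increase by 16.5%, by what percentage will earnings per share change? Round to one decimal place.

Total contribution margin = 116,710 × £214.80 = £25,069,308.00.
Operating income = contribution − fixed costs = £25,069,308.00 − £7,892,900 = £17,176,408.00.
After interest of £10,263,638.00, pre-tax earnings = £6,912,770.00.
DCL = total CM / (EBIT − I) = £25,069,308.00 / £6,912,770.00 = 3.6265.
EPS therefore changes by 3.6265 × (+16.5%) = +59.8%.

+59.8%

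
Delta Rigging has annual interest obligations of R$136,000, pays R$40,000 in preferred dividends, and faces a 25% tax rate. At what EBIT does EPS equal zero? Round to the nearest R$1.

R$189,333

Preferred dividends are paid after tax, so their pre-tax equivalent is R$40,000 ÷ (1 − 0.25) = R$53,333.33.
Financial break-even EBIT = interest + D_p ÷ (1 − t) = R$136,000 + R$53,333.33 = R$189,333.33.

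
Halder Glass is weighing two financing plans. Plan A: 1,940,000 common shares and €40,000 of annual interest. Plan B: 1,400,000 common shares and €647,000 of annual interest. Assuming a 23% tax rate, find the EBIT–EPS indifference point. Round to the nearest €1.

Set EPS_A = EPS_B: (EBIT − €40,000)(1 − 0.23) ÷ 1,940,000 = (EBIT − €647,000)(1 − 0.23) ÷ 1,400,000.
Cancelling (1 − t) and cross-multiplying: 1,400,000·(EBIT − 40,000) = 1,940,000·(EBIT − 647,000).
Solving, EBIT = (647,000·1,940,000 − 40,000·1,400,000) / (1,940,000 − 1,400,000) = 1,199,180,000,000 / 540,000 = 2,220,703.70.

€2,220,704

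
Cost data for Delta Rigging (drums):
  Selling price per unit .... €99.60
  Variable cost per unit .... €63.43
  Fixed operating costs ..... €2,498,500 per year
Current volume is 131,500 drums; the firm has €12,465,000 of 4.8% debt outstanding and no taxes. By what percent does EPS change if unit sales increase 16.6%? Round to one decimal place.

+47.6%

Total contribution margin = 131,500 × €36.17 = €4,756,355.00.
Subtracting fixed costs: EBIT = €4,756,355.00 − €2,498,500 = €2,257,855.00.
After interest of €598,320.00, pre-tax earnings = €1,659,535.00.
DCL = total CM / (EBIT − I) = €4,756,355.00 / €1,659,535.00 = 2.8661.
EPS therefore changes by 2.8661 × (+16.6%) = +47.6%.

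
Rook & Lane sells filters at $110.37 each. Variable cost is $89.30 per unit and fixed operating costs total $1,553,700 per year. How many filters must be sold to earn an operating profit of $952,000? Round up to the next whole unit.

Each unit contributes $110.37 − $89.30 = $21.07.
Need Q such that Q × $21.07 − $1,553,700 = $952,000, i.e. Q = $2,505,700 / $21.07 = 118,922.64 → 118,923.

118,923 filters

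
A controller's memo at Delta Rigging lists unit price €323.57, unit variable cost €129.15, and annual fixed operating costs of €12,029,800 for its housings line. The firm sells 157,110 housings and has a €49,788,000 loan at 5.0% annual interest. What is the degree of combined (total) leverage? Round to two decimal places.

1.91

Contribution at this volume is 157,110 × €194.42 = €30,545,326.20.
Subtracting fixed costs: EBIT = €30,545,326.20 − €12,029,800 = €18,515,526.20. Interest = €2,489,400.00, so EBIT − I = €16,026,126.20.
Degree of total leverage = total CM / (EBIT − interest) = €30,545,326.20 / €16,026,126.20 = 1.9060.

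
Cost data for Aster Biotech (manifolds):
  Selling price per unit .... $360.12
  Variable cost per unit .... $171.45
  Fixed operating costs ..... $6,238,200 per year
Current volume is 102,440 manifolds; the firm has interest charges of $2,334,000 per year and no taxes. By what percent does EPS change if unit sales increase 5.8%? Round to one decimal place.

+10.4%

Total contribution margin = 102,440 × $188.67 = $19,327,354.80.
Subtracting fixed costs: EBIT = $19,327,354.80 − $6,238,200 = $13,089,154.80.
After interest of $2,334,000.00, pre-tax earnings = $10,755,154.80.
DCL = total CM / (EBIT − I) = $19,327,354.80 / $10,755,154.80 = 1.7970.
EPS therefore changes by 1.7970 × (+5.8%) = +10.4%.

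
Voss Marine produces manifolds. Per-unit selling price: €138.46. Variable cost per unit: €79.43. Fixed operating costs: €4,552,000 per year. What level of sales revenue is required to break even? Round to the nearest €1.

Contribution margin per unit = €138.46 − €79.43 = €59.03, a CM ratio of €59.03 ÷ €138.46 = 0.4263.
Break-even sales = FC ÷ CM ratio = €4,552,000 × €138.46 / €59.03 = €10,677,112.

€10,677,112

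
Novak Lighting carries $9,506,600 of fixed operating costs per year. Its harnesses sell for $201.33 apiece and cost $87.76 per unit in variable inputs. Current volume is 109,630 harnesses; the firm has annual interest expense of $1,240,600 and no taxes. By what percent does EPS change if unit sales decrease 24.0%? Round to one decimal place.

Contribution at this volume is 109,630 × $113.57 = $12,450,679.10.
Subtracting fixed costs: EBIT = $12,450,679.10 − $9,506,600 = $2,944,079.10.
After interest of $1,240,600.00, pre-tax earnings = $1,703,479.10.
Degree of combined leverage = contribution ÷ (EBIT − I) = $12,450,679.10 ÷ $1,703,479.10 = 7.3090.
EPS therefore changes by 7.3090 × (-24.0%) = -175.4%.

-175.4%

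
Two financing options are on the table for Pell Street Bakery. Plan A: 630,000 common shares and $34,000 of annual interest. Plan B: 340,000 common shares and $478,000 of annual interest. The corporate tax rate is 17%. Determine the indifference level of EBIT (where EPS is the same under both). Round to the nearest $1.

$998,552

Set EPS_A = EPS_B: (EBIT − $34,000)(1 − 0.17) ÷ 630,000 = (EBIT − $478,000)(1 − 0.17) ÷ 340,000.
The (1 − t) factor cancels: (EBIT − 34,000) × 340,000 = (EBIT − 478,000) × 630,000.
Solving, EBIT = (478,000·630,000 − 34,000·340,000) / (630,000 − 340,000) = 289,580,000,000 / 290,000 = 998,551.72.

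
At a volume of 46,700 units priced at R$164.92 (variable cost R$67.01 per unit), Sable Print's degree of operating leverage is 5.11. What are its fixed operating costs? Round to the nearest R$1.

R$3,677,603

Contribution at this volume is 46,700 × R$97.91 = R$4,572,397.00.
Since DOL = CM ÷ EBIT, EBIT = R$4,572,397.00 ÷ 5.11 = R$894,793.93.
Fixed costs = CM − EBIT = R$4,572,397.00 − R$894,793.93 = R$3,677,603.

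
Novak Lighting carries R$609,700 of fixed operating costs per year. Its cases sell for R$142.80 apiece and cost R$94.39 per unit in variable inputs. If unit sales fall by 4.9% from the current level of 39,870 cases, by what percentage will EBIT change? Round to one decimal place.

-7.2%

Contribution at this volume is 39,870 × R$48.41 = R$1,930,106.70.
EBIT = R$1,930,106.70 − R$609,700 = R$1,320,406.70.
So DOL = total CM / EBIT = R$1,930,106.70 / R$1,320,406.70 = 1.4618.
Operating income changes by 1.4618 × -4.9% = -7.2%.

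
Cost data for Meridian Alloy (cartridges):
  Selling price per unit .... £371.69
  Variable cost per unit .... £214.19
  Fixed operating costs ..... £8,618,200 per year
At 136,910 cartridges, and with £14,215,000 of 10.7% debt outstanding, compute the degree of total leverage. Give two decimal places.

1.89

Contribution at this volume is 136,910 × £157.50 = £21,563,325.00.
Subtracting fixed costs: EBIT = £21,563,325.00 − £8,618,200 = £12,945,125.00. Interest = £1,521,005.00.
DOL = £21,563,325.00 ÷ £12,945,125.00 = 1.6657; DFL = £12,945,125.00 ÷ £11,424,120.00 = 1.1331.
Combined leverage = 1.6657 × 1.1331 = 1.8874.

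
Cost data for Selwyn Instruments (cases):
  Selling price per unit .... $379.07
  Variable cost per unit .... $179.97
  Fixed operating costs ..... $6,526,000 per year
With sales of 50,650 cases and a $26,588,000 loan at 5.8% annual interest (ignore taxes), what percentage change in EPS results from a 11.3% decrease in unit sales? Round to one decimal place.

Total contribution margin = 50,650 × $199.10 = $10,084,415.00.
EBIT = $10,084,415.00 − $6,526,000 = $3,558,415.00.
After interest of $1,542,104.00, pre-tax earnings = $2,016,311.00.
DCL = total CM / (EBIT − I) = $10,084,415.00 / $2,016,311.00 = 5.0014.
%ΔEPS = DCL × %ΔSales = 5.0014 × -11.3% = -56.5%.

-56.5%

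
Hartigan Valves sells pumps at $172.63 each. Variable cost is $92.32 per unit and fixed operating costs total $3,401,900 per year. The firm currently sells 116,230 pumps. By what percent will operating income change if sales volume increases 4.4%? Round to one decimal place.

+6.9%

At 116,230 units, contribution = 116,230 × $80.31 = $9,334,431.30.
Subtracting fixed costs: EBIT = $9,334,431.30 − $3,401,900 = $5,932,531.30.
DOL = contribution ÷ EBIT = $9,334,431.30 ÷ $5,932,531.30 = 1.5734.
So EBIT moves 1.5734 × (+4.4%) = +6.9%.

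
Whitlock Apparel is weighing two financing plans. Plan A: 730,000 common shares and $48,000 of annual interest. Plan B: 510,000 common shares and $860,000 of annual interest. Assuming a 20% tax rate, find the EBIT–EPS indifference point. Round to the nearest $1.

$2,742,364

Set EPS_A = EPS_B: (EBIT − $48,000)(1 − 0.20) ÷ 730,000 = (EBIT − $860,000)(1 − 0.20) ÷ 510,000.
The (1 − t) factor cancels: (EBIT − 48,000) × 510,000 = (EBIT − 860,000) × 730,000.
EBIT × (730,000 − 510,000) = 860,000 × 730,000 − 48,000 × 510,000 = 603,320,000,000, so EBIT = 603,320,000,000 ÷ 220,000 = 2,742,363.64.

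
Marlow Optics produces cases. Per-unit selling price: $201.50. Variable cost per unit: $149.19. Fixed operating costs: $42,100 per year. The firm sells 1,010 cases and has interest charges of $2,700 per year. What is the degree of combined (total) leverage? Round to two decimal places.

6.58

Total contribution margin = 1,010 × $52.31 = $52,833.10.
Operating income = contribution − fixed costs = $52,833.10 − $42,100 = $10,733.10. Interest = $2,700.00, so EBIT − I = $8,033.10.
DCL = contribution ÷ (EBIT − I) = $52,833.10 ÷ $8,033.10 = 6.5769.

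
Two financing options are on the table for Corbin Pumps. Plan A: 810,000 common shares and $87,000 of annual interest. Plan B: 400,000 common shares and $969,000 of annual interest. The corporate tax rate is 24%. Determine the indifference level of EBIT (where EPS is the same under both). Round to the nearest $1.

Set EPS_A = EPS_B: (EBIT − $87,000)(1 − 0.24) ÷ 810,000 = (EBIT − $969,000)(1 − 0.24) ÷ 400,000.
The (1 − t) factor cancels: (EBIT − 87,000) × 400,000 = (EBIT − 969,000) × 810,000.
Solving, EBIT = (969,000·810,000 − 87,000·400,000) / (810,000 − 400,000) = 750,090,000,000 / 410,000 = 1,829,487.80.

$1,829,488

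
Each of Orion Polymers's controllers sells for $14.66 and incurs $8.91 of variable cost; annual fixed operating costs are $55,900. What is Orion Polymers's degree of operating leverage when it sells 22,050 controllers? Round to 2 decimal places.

1.79

Total contribution margin = 22,050 × $5.75 = $126,787.50.
EBIT = $126,787.50 − $55,900 = $70,887.50.
So DOL = total CM / EBIT = $126,787.50 / $70,887.50 = 1.7886.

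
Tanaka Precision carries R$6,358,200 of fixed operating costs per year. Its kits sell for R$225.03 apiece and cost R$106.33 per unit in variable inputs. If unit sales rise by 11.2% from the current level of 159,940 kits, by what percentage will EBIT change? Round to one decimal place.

+16.8%

Total contribution margin = 159,940 × R$118.70 = R$18,984,878.00.
Subtracting fixed costs: EBIT = R$18,984,878.00 − R$6,358,200 = R$12,626,678.00.
So DOL = total CM / EBIT = R$18,984,878.00 / R$12,626,678.00 = 1.5036.
%ΔEBIT = DOL × %ΔSales = 1.5036 × +11.2% = +16.8%.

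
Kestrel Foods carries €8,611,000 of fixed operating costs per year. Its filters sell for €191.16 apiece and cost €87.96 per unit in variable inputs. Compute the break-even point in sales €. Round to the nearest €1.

CM per unit = €191.16 − €87.96 = €103.20; CM ratio = €103.20 / €191.16 = 0.5399.
Break-even sales = FC ÷ CM ratio = €8,611,000 × €191.16 / €103.20 = €15,950,376.

€15,950,376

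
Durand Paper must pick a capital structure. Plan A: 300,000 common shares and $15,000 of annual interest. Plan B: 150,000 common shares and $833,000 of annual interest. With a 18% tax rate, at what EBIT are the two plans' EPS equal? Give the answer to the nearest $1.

Set EPS_A = EPS_B: (EBIT − $15,000)(1 − 0.18) ÷ 300,000 = (EBIT − $833,000)(1 − 0.18) ÷ 150,000.
The (1 − t) factor cancels: (EBIT − 15,000) × 150,000 = (EBIT − 833,000) × 300,000.
Solving, EBIT = (833,000·300,000 − 15,000·150,000) / (300,000 − 150,000) = 247,650,000,000 / 150,000 = 1,651,000.00.

$1,651,000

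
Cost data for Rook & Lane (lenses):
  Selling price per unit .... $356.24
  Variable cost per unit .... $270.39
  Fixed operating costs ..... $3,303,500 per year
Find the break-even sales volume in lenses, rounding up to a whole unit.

38,480 lenses

Unit CM = price − variable cost = $356.24 − $270.39 = $85.85.
Units to break even: $3,303,500 ÷ $85.85 = 38,479.91, rounded up to 38,480.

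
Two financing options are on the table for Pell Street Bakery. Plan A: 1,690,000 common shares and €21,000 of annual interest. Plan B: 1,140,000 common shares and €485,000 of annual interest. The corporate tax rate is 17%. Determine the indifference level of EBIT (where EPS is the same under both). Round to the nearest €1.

Set EPS_A = EPS_B: (EBIT − €21,000)(1 − 0.17) ÷ 1,690,000 = (EBIT − €485,000)(1 − 0.17) ÷ 1,140,000.
The (1 − t) factor cancels: (EBIT − 21,000) × 1,140,000 = (EBIT − 485,000) × 1,690,000.
Solving, EBIT = (485,000·1,690,000 − 21,000·1,140,000) / (1,690,000 − 1,140,000) = 795,710,000,000 / 550,000 = 1,446,745.45.

€1,446,745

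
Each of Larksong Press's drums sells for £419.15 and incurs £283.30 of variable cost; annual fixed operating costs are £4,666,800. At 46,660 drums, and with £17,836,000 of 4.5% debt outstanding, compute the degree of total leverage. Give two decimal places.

7.29

Contribution at this volume is 46,660 × £135.85 = £6,338,761.00.
Subtracting fixed costs: EBIT = £6,338,761.00 − £4,666,800 = £1,671,961.00. Interest = £802,620.00, so EBIT − I = £869,341.00.
Degree of total leverage = total CM / (EBIT − interest) = £6,338,761.00 / £869,341.00 = 7.2915.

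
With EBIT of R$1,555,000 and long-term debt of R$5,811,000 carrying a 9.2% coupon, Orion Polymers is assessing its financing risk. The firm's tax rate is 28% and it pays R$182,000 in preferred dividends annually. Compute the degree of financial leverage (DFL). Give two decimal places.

2.03

Annual interest charges come to R$534,612.00.
Preferred dividends grossed up pre-tax: R$182,000 / (1 − 0.28) = R$252,777.78.
DFL = EBIT ÷ [EBIT − I − D_p/(1−t)] = R$1,555,000 ÷ [R$1,555,000 − R$534,612.00 − R$252,777.78] = R$1,555,000 ÷ R$767,610.22 = 2.0258.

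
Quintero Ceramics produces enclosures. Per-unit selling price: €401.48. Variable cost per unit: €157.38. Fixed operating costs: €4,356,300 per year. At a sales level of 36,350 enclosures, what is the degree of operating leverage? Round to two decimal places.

Contribution at this volume is 36,350 × €244.10 = €8,873,035.00.
EBIT = €8,873,035.00 − €4,356,300 = €4,516,735.00.
Degree of operating leverage = €8,873,035.00 / €4,516,735.00 = 1.9645.

1.96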